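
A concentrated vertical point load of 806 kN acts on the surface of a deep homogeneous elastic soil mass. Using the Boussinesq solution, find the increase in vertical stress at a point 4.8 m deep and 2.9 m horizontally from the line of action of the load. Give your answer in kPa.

Boussinesq vertical stress below a point load on an elastic half-space:
Δσ_z = 3P/(2πz²) · [1 + (r/z)²]^(−5/2)
r/z = 2.9/4.8 = 0.60417; [1+(r/z)²]^(−5/2) = 0.45936.
Δσ_z = 3×806/(2π×4.8²) × 0.45936 = 16.703 × 0.45936 = 7.673 kPa

Δσ_z ≈ 7.67 kPa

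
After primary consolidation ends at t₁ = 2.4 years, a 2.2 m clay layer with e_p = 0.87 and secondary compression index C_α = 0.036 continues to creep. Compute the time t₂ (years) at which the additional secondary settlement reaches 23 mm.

t₂ ≈ 8.38 years

S_s = C_α·H/(1+e_p)·log₁₀(t₂/t₁) ⇒ log₁₀(t₂/t₁) = S_s·(1+e_p)/(C_α·H).
log₁₀(t₂/t₁) = 0.023 × (1+0.87) / (0.036×2.2) = 0.5431
t₂ = t₁ × 10^0.5431 = 2.4 × 3.492 = 8.38 years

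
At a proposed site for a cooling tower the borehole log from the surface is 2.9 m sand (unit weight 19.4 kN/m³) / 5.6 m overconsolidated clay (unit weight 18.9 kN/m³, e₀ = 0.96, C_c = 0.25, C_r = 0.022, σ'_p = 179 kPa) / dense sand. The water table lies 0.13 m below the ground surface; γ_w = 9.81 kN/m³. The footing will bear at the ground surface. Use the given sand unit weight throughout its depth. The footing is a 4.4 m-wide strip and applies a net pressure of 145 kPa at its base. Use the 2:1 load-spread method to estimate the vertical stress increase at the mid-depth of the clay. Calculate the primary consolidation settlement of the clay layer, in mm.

Mid-depth of clay below the ground surface: z = 2.9 + 5.6/2 = 5.7 m.
Total vertical stress at mid-clay: σ_v = 19.4×2.9 + 18.9×2.8 = 109.18 kPa.
Pore pressure: u = 9.81×(5.7 − 0.13) = 54.642 kPa.
Initial effective stress: σ'_0 = σ_v − u = 109.18 − 54.642 = 54.538 kPa.
Stress increase at mid-clay by the 2:1 spreading method:
Δσ = qB/(B+z) = 145×4.4/(4.4+5.7) = 63.168 kPa
Final effective stress: σ'_f = 54.538 + 63.168 = 117.71 kPa.
σ'_f = 117.71 ≤ σ'_p = 179 kPa, so the clay remains overconsolidated and only the recompression index applies:
S_c = C_r·H/(1+e₀)·log₁₀(σ'_f/σ'_0) = 0.022×5.6/1.96×log₁₀(117.71/54.538)
    = 0.062856 × 0.33411 = 0.021 m

S_c ≈ 21 mm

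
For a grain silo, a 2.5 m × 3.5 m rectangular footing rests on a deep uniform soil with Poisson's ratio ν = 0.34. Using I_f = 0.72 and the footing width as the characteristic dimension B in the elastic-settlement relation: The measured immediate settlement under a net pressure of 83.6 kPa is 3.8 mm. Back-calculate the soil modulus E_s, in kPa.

S_e = q·B·(1−ν²)/E_s · I_f  ⇒  E_s = q·B·(1−ν²)·I_f / S_e.
E_s = 83.6 × 2.5 × 0.8844 × 0.72 / 0.0038 = 35020 kPa

E_s ≈ 35000 kPa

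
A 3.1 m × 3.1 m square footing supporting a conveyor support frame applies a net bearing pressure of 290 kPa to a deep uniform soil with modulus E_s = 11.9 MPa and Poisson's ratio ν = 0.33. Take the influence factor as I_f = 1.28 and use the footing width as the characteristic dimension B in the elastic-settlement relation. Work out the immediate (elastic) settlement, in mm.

S_e ≈ 86.2 mm

Immediate (elastic) settlement: S_e = q·B·(1−ν²)/E_s · I_f.
E_s = 11.9 MPa = 11900 kPa.
S_e = 290 × 3.1 × (1 − 0.33²) / 11900 × 1.28
    = 290 × 3.1 × 0.8911 / 11900 × 1.28
    = 0.08617 m = 86.17 mm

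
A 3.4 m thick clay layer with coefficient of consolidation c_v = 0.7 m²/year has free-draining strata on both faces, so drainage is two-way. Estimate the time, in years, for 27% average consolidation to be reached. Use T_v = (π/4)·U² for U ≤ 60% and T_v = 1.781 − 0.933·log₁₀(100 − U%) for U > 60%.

Drainage path length: H_d = H/2 = 1.7 m (double drainage).
U ≤ 60%: T_v = (π/4)·U² = (π/4)×0.27² = 0.057256.
t = T_v·H_d²/c_v = 0.057256×1.7²/0.7 = 0.2364 years.

t ≈ 0.236 years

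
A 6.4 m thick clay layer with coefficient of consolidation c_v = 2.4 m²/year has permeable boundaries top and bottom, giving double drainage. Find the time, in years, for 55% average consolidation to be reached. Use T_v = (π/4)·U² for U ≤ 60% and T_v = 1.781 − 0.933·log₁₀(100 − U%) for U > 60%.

t ≈ 1.01 years

Drainage path length: H_d = H/2 = 3.2 m (double drainage).
U ≤ 60%: T_v = (π/4)·U² = (π/4)×0.55² = 0.23758.
t = T_v·H_d²/c_v = 0.23758×3.2²/2.4 = 1.014 years.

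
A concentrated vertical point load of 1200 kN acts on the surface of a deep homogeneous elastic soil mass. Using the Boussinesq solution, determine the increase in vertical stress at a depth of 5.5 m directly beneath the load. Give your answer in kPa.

Boussinesq vertical stress below a point load on an elastic half-space:
Δσ_z = 3P/(2πz²) · [1 + (r/z)²]^(−5/2)
r/z = 0/5.5 = 0; [1+(r/z)²]^(−5/2) = 1.
Δσ_z = 3×1200/(2π×5.5²) × 1 = 18.941 × 1 = 18.94 kPa

Δσ_z ≈ 18.9 kPa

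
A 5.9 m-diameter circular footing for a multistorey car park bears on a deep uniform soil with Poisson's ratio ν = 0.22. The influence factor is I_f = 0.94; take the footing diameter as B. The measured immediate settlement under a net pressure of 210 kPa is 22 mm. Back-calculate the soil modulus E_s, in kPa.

E_s ≈ 50400 kPa

S_e = q·B·(1−ν²)/E_s · I_f  ⇒  E_s = q·B·(1−ν²)·I_f / S_e.
E_s = 210 × 5.9 × 0.9516 × 0.94 / 0.022 = 50380 kPa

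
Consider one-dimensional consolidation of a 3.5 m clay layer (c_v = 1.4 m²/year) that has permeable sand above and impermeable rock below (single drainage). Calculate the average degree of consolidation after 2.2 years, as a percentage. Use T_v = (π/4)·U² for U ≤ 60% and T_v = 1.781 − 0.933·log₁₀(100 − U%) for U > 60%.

U ≈ 56.6 %

Drainage path length: H_d = H = 3.5 m (single drainage).
T_v = c_v·t/H_d² = 1.4×2.2/3.5² = 0.25143.
T_v = 0.25143 corresponds to the U ≤ 60% branch:
U = √(4T_v/π) = 0.5658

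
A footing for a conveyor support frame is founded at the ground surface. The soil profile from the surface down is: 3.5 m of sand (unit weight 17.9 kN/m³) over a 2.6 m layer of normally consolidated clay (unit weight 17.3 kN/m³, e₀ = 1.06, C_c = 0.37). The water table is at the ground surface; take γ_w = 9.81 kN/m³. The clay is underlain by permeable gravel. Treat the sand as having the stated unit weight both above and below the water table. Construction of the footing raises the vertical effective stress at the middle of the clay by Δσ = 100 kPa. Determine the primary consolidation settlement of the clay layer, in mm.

Mid-depth of clay below the ground surface: z = 3.5 + 2.6/2 = 4.8 m.
Total vertical stress at mid-clay: σ_v = 17.9×3.5 + 17.3×1.3 = 85.14 kPa.
Pore pressure: u = 9.81×(4.8 − 0) = 47.088 kPa.
Initial effective stress: σ'_0 = σ_v − u = 85.14 − 47.088 = 38.052 kPa.
Final effective stress: σ'_f = σ'_0 + Δσ = 38.052 + 100 = 138.05 kPa.
Normally consolidated clay, so the full stress increment lies on the virgin compression line:
S_c = C_c·H/(1+e₀)·log₁₀(σ'_f/σ'_0) = 0.37×2.6/(1+1.06)×log₁₀(138.05/38.052)
    = 0.46699 × 0.55966 = 0.2614 m

S_c ≈ 261 mm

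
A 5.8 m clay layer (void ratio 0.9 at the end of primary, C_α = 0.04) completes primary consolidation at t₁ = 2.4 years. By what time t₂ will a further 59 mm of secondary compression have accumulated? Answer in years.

t₂ ≈ 7.3 years

S_s = C_α·H/(1+e_p)·log₁₀(t₂/t₁) ⇒ log₁₀(t₂/t₁) = S_s·(1+e_p)/(C_α·H).
log₁₀(t₂/t₁) = 0.059 × (1+0.9) / (0.04×5.8) = 0.4832
t₂ = t₁ × 10^0.4832 = 2.4 × 3.042 = 7.301 years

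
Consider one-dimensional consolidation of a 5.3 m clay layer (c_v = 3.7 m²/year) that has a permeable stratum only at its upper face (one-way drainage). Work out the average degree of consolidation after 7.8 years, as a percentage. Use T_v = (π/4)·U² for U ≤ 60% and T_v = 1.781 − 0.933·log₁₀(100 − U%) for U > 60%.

U ≈ 93.6 %

Drainage path length: H_d = H = 5.3 m (single drainage).
T_v = c_v·t/H_d² = 3.7×7.8/5.3² = 1.0274.
T_v = 1.0274 corresponds to the U > 60% branch:
U = 1 − 10^((1.781 − T_v)/0.933)/100 = 0.9358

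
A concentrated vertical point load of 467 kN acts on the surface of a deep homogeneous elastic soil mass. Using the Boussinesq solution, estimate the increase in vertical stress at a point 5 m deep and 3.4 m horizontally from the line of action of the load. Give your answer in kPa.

Δσ_z ≈ 3.45 kPa

Boussinesq vertical stress below a point load on an elastic half-space:
Δσ_z = 3P/(2πz²) · [1 + (r/z)²]^(−5/2)
r/z = 3.4/5 = 0.68; [1+(r/z)²]^(−5/2) = 0.38666.
Δσ_z = 3×467/(2π×5²) × 0.38666 = 8.919 × 0.38666 = 3.449 kPa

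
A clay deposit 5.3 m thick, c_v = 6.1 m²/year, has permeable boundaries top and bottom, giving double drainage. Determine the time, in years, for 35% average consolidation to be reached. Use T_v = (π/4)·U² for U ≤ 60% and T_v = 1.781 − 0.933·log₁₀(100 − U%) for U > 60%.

t ≈ 0.111 years

Drainage path length: H_d = H/2 = 2.65 m (double drainage).
U ≤ 60%: T_v = (π/4)·U² = (π/4)×0.35² = 0.096211.
t = T_v·H_d²/c_v = 0.096211×2.65²/6.1 = 0.1108 years.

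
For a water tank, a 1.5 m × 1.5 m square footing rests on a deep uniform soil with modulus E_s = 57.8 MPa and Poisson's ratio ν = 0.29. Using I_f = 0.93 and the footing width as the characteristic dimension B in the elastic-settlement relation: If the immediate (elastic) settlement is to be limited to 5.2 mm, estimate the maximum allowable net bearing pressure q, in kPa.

E_s = 57.8 MPa = 57800 kPa.
S_e = q·B·(1−ν²)/E_s · I_f  ⇒  q = S_e·E_s / (B·(1−ν²)·I_f).
q = 0.0052 × 57800 / (1.5 × 0.9159 × 0.93) = 235.2 kPa

q ≈ 235 kPa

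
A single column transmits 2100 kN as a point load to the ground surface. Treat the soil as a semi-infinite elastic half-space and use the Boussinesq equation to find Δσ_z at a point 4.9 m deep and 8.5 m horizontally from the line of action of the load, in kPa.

Boussinesq vertical stress below a point load on an elastic half-space:
Δσ_z = 3P/(2πz²) · [1 + (r/z)²]^(−5/2)
r/z = 8.5/4.9 = 1.7347; [1+(r/z)²]^(−5/2) = 0.031072.
Δσ_z = 3×2100/(2π×4.9²) × 0.031072 = 41.761 × 0.031072 = 1.298 kPa

Δσ_z ≈ 1.3 kPa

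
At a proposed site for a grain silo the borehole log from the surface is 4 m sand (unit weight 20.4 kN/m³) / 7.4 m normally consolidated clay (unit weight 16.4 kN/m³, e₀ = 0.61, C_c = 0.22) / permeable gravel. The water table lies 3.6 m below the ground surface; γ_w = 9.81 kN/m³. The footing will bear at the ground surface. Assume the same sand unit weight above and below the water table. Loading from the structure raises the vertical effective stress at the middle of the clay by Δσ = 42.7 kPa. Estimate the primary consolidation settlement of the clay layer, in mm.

S_c ≈ 153 mm

Mid-depth of clay below the ground surface: z = 4 + 7.4/2 = 7.7 m.
Total vertical stress at mid-clay: σ_v = 20.4×4 + 16.4×3.7 = 142.28 kPa.
Pore pressure: u = 9.81×(7.7 − 3.6) = 40.221 kPa.
Initial effective stress: σ'_0 = σ_v − u = 142.28 − 40.221 = 102.06 kPa.
Final effective stress: σ'_f = σ'_0 + Δσ = 102.06 + 42.7 = 144.76 kPa.
Normally consolidated clay, so the full stress increment lies on the virgin compression line:
S_c = C_c·H/(1+e₀)·log₁₀(σ'_f/σ'_0) = 0.22×7.4/(1+0.61)×log₁₀(144.76/102.06)
    = 1.0112 × 0.15179 = 0.1535 m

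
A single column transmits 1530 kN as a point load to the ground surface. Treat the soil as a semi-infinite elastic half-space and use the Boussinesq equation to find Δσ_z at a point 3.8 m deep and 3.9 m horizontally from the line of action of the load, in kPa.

Δσ_z ≈ 8.37 kPa

Boussinesq vertical stress below a point load on an elastic half-space:
Δσ_z = 3P/(2πz²) · [1 + (r/z)²]^(−5/2)
r/z = 3.9/3.8 = 1.0263; [1+(r/z)²]^(−5/2) = 0.16552.
Δσ_z = 3×1530/(2π×3.8²) × 0.16552 = 50.59 × 0.16552 = 8.374 kPa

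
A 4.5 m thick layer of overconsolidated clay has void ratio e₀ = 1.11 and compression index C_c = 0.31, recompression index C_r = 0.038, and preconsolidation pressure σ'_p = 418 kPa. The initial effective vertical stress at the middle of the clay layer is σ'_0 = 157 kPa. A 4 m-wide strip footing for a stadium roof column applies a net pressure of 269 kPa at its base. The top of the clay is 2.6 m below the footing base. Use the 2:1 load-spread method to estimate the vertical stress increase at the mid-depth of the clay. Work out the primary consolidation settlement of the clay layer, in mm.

Mid-depth of clay below the footing base: z = 2.6 + 4.5/2 = 4.85 m.
Stress increase at mid-clay by the 2:1 spreading method:
Δσ = qB/(B+z) = 269×4/(4+4.85) = 121.58 kPa
Final effective stress: σ'_f = 157 + 121.58 = 278.58 kPa.
σ'_f = 278.58 ≤ σ'_p = 418 kPa, so the clay remains overconsolidated and only the recompression index applies:
S_c = C_r·H/(1+e₀)·log₁₀(σ'_f/σ'_0) = 0.038×4.5/2.11×log₁₀(278.58/157)
    = 0.081043 × 0.24905 = 0.02018 m

S_c ≈ 20.2 mm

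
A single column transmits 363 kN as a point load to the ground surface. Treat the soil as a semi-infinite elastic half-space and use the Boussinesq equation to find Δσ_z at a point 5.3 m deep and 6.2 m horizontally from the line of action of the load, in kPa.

Δσ_z ≈ 0.715 kPa

Boussinesq vertical stress below a point load on an elastic half-space:
Δσ_z = 3P/(2πz²) · [1 + (r/z)²]^(−5/2)
r/z = 6.2/5.3 = 1.1698; [1+(r/z)²]^(−5/2) = 0.11583.
Δσ_z = 3×363/(2π×5.3²) × 0.11583 = 6.1702 × 0.11583 = 0.7147 kPa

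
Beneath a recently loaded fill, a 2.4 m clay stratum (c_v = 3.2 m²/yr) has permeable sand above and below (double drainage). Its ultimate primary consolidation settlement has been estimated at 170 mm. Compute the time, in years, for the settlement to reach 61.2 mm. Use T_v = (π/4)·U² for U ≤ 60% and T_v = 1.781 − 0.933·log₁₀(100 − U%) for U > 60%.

t ≈ 0.0458 years

Drainage path length: H_d = H/2 = 1.2 m (double drainage).
U = S(t)/S_ult = 61.2/170 = 0.36.
U ≤ 60%: T_v = (π/4)·U² = (π/4)×0.36² = 0.10179.
t = T_v·H_d²/c_v = 0.10179×1.2²/3.2 = 0.04581 years.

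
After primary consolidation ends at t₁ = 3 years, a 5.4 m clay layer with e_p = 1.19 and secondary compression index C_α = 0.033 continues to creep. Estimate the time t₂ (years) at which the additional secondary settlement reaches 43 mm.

S_s = C_α·H/(1+e_p)·log₁₀(t₂/t₁) ⇒ log₁₀(t₂/t₁) = S_s·(1+e_p)/(C_α·H).
log₁₀(t₂/t₁) = 0.043 × (1+1.19) / (0.033×5.4) = 0.5285
t₂ = t₁ × 10^0.5285 = 3 × 3.376 = 10.13 years

t₂ ≈ 10.1 years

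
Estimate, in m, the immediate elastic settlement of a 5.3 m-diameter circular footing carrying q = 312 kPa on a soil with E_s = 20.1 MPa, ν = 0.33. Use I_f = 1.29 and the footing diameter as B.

Immediate (elastic) settlement: S_e = q·B·(1−ν²)/E_s · I_f.
E_s = 20.1 MPa = 20100 kPa.
S_e = 312 × 5.3 × (1 − 0.33²) / 20100 × 1.29
    = 312 × 5.3 × 0.8911 / 20100 × 1.29
    = 0.09457 m

S_e ≈ 0.0946 m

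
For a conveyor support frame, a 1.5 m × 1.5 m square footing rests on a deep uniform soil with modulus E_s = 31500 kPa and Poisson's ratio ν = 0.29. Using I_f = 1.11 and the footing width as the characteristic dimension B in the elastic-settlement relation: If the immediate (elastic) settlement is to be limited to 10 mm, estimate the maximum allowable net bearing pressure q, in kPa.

S_e = q·B·(1−ν²)/E_s · I_f  ⇒  q = S_e·E_s / (B·(1−ν²)·I_f).
q = 0.01 × 31500 / (1.5 × 0.9159 × 1.11) = 206.6 kPa

q ≈ 207 kPa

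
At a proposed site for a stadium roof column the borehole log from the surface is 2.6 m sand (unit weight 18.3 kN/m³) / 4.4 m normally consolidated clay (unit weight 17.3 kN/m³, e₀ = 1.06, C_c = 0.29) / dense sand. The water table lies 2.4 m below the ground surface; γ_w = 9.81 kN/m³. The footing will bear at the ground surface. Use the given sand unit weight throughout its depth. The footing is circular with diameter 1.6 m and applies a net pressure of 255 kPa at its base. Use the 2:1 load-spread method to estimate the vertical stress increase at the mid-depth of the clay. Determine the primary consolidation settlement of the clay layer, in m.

Mid-depth of clay below the ground surface: z = 2.6 + 4.4/2 = 4.8 m.
Total vertical stress at mid-clay: σ_v = 18.3×2.6 + 17.3×2.2 = 85.64 kPa.
Pore pressure: u = 9.81×(4.8 − 2.4) = 23.544 kPa.
Initial effective stress: σ'_0 = σ_v − u = 85.64 − 23.544 = 62.096 kPa.
Stress increase at mid-clay by the 2:1 spreading method:
Δσ ≈ qD²/(D+z)² = 255×1.6²/(1.6+4.8)² = 15.938 kPa
Final effective stress: σ'_f = σ'_0 + Δσ = 62.096 + 15.938 = 78.034 kPa.
Normally consolidated clay, so the full stress increment lies on the virgin compression line:
S_c = C_c·H/(1+e₀)·log₁₀(σ'_f/σ'_0) = 0.29×4.4/(1+1.06)×log₁₀(78.034/62.096)
    = 0.61942 × 0.09922 = 0.06146 m

S_c ≈ 0.0615 m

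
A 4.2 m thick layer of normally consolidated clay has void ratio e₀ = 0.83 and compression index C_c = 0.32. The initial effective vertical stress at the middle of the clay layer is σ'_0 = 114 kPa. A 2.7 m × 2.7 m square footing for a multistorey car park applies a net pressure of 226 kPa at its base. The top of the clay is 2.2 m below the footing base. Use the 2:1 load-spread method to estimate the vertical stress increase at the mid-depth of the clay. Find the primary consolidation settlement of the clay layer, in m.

Mid-depth of clay below the footing base: z = 2.2 + 4.2/2 = 4.3 m.
Stress increase at mid-clay by the 2:1 spreading method:
Δσ = qBL/((B+z)(L+z)) = 226×2.7×2.7/((2.7+4.3)(2.7+4.3)) = 33.623 kPa
Final effective stress: σ'_f = σ'_0 + Δσ = 114 + 33.623 = 147.62 kPa.
Normally consolidated clay, so the full stress increment lies on the virgin compression line:
S_c = C_c·H/(1+e₀)·log₁₀(σ'_f/σ'_0) = 0.32×4.2/(1+0.83)×log₁₀(147.62/114)
    = 0.73443 × 0.11224 = 0.08243 m

S_c ≈ 0.0824 m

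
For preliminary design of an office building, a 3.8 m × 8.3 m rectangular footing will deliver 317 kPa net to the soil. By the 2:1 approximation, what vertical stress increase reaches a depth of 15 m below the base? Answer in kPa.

Δσ_z ≈ 22.8 kPa

By the 2:1 method the load spreads at 1 horizontal : 2 vertical, so at depth z the loaded area has grown by z in each plan dimension:
Δσ = qBL/((B+z)(L+z)) = 317×3.8×8.3/((3.8+15)(8.3+15)) = 22.825 kPa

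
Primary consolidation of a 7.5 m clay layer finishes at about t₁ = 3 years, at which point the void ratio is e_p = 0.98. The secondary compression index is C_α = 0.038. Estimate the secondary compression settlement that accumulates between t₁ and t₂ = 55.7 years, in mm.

Secondary compression: S_s = C_α·H/(1+e_p)·log₁₀(t₂/t₁)
S_s = 0.038×7.5/(1+0.98)×log₁₀(55.7/3)
    = 0.1439 × 1.269 = 0.1826 m

S_s ≈ 183 mm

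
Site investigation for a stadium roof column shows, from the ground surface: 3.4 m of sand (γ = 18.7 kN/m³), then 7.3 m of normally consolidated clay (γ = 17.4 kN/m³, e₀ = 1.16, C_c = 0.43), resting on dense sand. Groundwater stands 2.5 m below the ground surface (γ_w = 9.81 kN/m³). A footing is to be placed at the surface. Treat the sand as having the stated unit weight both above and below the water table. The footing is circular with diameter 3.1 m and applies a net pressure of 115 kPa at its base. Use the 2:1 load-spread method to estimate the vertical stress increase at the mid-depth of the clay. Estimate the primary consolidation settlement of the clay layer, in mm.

Mid-depth of clay below the ground surface: z = 3.4 + 7.3/2 = 7.05 m.
Total vertical stress at mid-clay: σ_v = 18.7×3.4 + 17.4×3.65 = 127.09 kPa.
Pore pressure: u = 9.81×(7.05 − 2.5) = 44.636 kPa.
Initial effective stress: σ'_0 = σ_v − u = 127.09 − 44.636 = 82.454 kPa.
Stress increase at mid-clay by the 2:1 spreading method:
Δσ ≈ qD²/(D+z)² = 115×3.1²/(3.1+7.05)² = 10.727 kPa
Final effective stress: σ'_f = σ'_0 + Δσ = 82.454 + 10.727 = 93.181 kPa.
Normally consolidated clay, so the full stress increment lies on the virgin compression line:
S_c = C_c·H/(1+e₀)·log₁₀(σ'_f/σ'_0) = 0.43×7.3/(1+1.16)×log₁₀(93.181/82.454)
    = 1.4532 × 0.053116 = 0.07719 m

S_c ≈ 77.2 mm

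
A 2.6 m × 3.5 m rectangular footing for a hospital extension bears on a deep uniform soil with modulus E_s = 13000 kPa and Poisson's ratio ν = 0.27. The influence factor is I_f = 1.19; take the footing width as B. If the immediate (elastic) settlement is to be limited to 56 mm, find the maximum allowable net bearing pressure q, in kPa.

q ≈ 254 kPa

S_e = q·B·(1−ν²)/E_s · I_f  ⇒  q = S_e·E_s / (B·(1−ν²)·I_f).
q = 0.056 × 13000 / (2.6 × 0.9271 × 1.19) = 253.8 kPa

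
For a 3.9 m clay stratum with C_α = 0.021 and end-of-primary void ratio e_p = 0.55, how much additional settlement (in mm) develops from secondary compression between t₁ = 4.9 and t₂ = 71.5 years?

S_s ≈ 61.5 mm

Secondary compression: S_s = C_α·H/(1+e_p)·log₁₀(t₂/t₁)
S_s = 0.021×3.9/(1+0.55)×log₁₀(71.5/4.9)
    = 0.05284 × 1.164 = 0.06151 m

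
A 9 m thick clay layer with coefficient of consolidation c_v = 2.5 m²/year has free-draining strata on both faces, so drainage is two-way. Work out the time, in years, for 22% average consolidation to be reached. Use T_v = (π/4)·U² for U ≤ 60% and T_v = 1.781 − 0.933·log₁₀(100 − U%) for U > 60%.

Drainage path length: H_d = H/2 = 4.5 m (double drainage).
U ≤ 60%: T_v = (π/4)·U² = (π/4)×0.22² = 0.038013.
t = T_v·H_d²/c_v = 0.038013×4.5²/2.5 = 0.3079 years.

t ≈ 0.308 years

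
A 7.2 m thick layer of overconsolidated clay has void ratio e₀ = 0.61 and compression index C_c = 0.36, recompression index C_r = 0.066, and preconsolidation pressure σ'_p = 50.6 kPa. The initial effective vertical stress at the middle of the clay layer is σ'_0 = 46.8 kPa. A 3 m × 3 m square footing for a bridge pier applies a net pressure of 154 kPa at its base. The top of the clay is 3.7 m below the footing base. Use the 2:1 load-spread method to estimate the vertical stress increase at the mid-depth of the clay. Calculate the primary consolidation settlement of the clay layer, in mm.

S_c ≈ 128 mm

Mid-depth of clay below the footing base: z = 3.7 + 7.2/2 = 7.3 m.
Stress increase at mid-clay by the 2:1 spreading method:
Δσ = qBL/((B+z)(L+z)) = 154×3×3/((3+7.3)(3+7.3)) = 13.064 kPa
Final effective stress: σ'_f = 46.8 + 13.064 = 59.864 kPa.
σ'_f = 59.864 > σ'_p = 50.6 kPa, so the stress path crosses the preconsolidation pressure — recompression up to σ'_p, then virgin compression beyond:
S_c = H/(1+e₀)·[C_r·log₁₀(σ'_p/σ'_0) + C_c·log₁₀(σ'_f/σ'_p)]
    = 7.2/1.61 × [0.066×log₁₀(50.6/46.8) + 0.36×log₁₀(59.864/50.6)]
    = 4.472 × [0.0022377 + 0.026285] = 0.1276 m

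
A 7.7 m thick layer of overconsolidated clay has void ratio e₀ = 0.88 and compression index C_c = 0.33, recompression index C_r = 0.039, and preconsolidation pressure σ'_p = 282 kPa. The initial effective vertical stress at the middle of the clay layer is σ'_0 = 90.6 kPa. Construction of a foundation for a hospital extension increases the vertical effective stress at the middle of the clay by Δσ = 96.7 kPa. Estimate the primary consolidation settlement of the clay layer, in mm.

S_c ≈ 50.4 mm

Final effective stress: σ'_f = 90.6 + 96.7 = 187.3 kPa.
σ'_f = 187.3 ≤ σ'_p = 282 kPa, so the clay remains overconsolidated and only the recompression index applies:
S_c = C_r·H/(1+e₀)·log₁₀(σ'_f/σ'_0) = 0.039×7.7/1.88×log₁₀(187.3/90.6)
    = 0.15973 × 0.31541 = 0.05038 m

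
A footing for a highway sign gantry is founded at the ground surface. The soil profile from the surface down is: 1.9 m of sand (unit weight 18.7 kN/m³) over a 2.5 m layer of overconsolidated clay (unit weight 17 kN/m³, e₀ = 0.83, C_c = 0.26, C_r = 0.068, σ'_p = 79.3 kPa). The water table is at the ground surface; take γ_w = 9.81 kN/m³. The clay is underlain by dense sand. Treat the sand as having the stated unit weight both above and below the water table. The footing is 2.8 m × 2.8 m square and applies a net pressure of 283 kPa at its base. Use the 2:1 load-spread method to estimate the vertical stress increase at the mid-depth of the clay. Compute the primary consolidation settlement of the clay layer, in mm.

S_c ≈ 62.2 mm

Mid-depth of clay below the ground surface: z = 1.9 + 2.5/2 = 3.15 m.
Total vertical stress at mid-clay: σ_v = 18.7×1.9 + 17×1.25 = 56.78 kPa.
Pore pressure: u = 9.81×(3.15 − 0) = 30.902 kPa.
Initial effective stress: σ'_0 = σ_v − u = 56.78 − 30.902 = 25.878 kPa.
Stress increase at mid-clay by the 2:1 spreading method:
Δσ = qBL/((B+z)(L+z)) = 283×2.8×2.8/((2.8+3.15)(2.8+3.15)) = 62.671 kPa
Final effective stress: σ'_f = 25.878 + 62.671 = 88.549 kPa.
σ'_f = 88.549 > σ'_p = 79.3 kPa, so the stress path crosses the preconsolidation pressure — recompression up to σ'_p, then virgin compression beyond:
S_c = H/(1+e₀)·[C_r·log₁₀(σ'_p/σ'_0) + C_c·log₁₀(σ'_f/σ'_p)]
    = 2.5/1.83 × [0.068×log₁₀(79.3/25.878) + 0.26×log₁₀(88.549/79.3)]
    = 1.3661 × [0.033071 + 0.012457] = 0.0622 m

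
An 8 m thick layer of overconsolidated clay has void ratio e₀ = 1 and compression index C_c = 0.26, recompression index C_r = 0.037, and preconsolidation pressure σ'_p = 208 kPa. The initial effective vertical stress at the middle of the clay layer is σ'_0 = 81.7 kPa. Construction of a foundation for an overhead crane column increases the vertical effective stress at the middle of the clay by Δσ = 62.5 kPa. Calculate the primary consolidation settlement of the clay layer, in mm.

S_c ≈ 36.5 mm

Final effective stress: σ'_f = 81.7 + 62.5 = 144.2 kPa.
σ'_f = 144.2 ≤ σ'_p = 208 kPa, so the clay remains overconsolidated and only the recompression index applies:
S_c = C_r·H/(1+e₀)·log₁₀(σ'_f/σ'_0) = 0.037×8/2×log₁₀(144.2/81.7)
    = 0.148 × 0.24674 = 0.03652 m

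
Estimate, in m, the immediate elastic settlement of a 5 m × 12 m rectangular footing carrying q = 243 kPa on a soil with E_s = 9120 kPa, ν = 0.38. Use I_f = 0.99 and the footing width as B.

S_e ≈ 0.113 m

Immediate (elastic) settlement: S_e = q·B·(1−ν²)/E_s · I_f.
S_e = 243 × 5 × (1 − 0.38²) / 9120 × 0.99
    = 243 × 5 × 0.8556 / 9120 × 0.99
    = 0.1128 m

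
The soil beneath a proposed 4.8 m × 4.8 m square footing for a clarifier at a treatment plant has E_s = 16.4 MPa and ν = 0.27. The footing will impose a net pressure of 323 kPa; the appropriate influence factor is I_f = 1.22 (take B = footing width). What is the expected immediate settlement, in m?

S_e ≈ 0.107 m

Immediate (elastic) settlement: S_e = q·B·(1−ν²)/E_s · I_f.
E_s = 16.4 MPa = 16400 kPa.
S_e = 323 × 4.8 × (1 − 0.27²) / 16400 × 1.22
    = 323 × 4.8 × 0.9271 / 16400 × 1.22
    = 0.1069 m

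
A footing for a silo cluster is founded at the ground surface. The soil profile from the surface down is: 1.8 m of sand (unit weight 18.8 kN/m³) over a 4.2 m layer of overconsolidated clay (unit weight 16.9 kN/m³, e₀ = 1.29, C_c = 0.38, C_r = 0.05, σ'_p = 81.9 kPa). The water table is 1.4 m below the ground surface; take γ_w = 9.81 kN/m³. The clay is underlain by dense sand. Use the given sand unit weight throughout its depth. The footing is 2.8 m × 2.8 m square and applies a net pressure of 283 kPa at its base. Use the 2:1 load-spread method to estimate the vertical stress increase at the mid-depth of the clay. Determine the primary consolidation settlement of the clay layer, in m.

S_c ≈ 0.0665 m

Mid-depth of clay below the ground surface: z = 1.8 + 4.2/2 = 3.9 m.
Total vertical stress at mid-clay: σ_v = 18.8×1.8 + 16.9×2.1 = 69.33 kPa.
Pore pressure: u = 9.81×(3.9 − 1.4) = 24.525 kPa.
Initial effective stress: σ'_0 = σ_v − u = 69.33 − 24.525 = 44.805 kPa.
Stress increase at mid-clay by the 2:1 spreading method:
Δσ = qBL/((B+z)(L+z)) = 283×2.8×2.8/((2.8+3.9)(2.8+3.9)) = 49.426 kPa
Final effective stress: σ'_f = 44.805 + 49.426 = 94.231 kPa.
σ'_f = 94.231 > σ'_p = 81.9 kPa, so the stress path crosses the preconsolidation pressure — recompression up to σ'_p, then virgin compression beyond:
S_c = H/(1+e₀)·[C_r·log₁₀(σ'_p/σ'_0) + C_c·log₁₀(σ'_f/σ'_p)]
    = 4.2/2.29 × [0.05×log₁₀(81.9/44.805) + 0.38×log₁₀(94.231/81.9)]
    = 1.8341 × [0.013098 + 0.023146] = 0.06648 m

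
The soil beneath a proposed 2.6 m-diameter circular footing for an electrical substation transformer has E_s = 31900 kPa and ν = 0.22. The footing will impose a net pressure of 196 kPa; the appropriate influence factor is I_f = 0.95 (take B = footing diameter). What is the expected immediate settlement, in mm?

Immediate (elastic) settlement: S_e = q·B·(1−ν²)/E_s · I_f.
S_e = 196 × 2.6 × (1 − 0.22²) / 31900 × 0.95
    = 196 × 2.6 × 0.9516 / 31900 × 0.95
    = 0.01444 m = 14.44 mm

S_e ≈ 14.4 mm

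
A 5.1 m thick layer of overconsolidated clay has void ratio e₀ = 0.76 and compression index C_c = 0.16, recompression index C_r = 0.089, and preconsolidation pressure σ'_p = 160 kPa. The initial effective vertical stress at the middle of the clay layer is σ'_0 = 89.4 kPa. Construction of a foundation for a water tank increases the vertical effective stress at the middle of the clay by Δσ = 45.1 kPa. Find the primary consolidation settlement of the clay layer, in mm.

Final effective stress: σ'_f = 89.4 + 45.1 = 134.5 kPa.
σ'_f = 134.5 ≤ σ'_p = 160 kPa, so the clay remains overconsolidated and only the recompression index applies:
S_c = C_r·H/(1+e₀)·log₁₀(σ'_f/σ'_0) = 0.089×5.1/1.76×log₁₀(134.5/89.4)
    = 0.2579 × 0.17738 = 0.04575 m

S_c ≈ 45.7 mm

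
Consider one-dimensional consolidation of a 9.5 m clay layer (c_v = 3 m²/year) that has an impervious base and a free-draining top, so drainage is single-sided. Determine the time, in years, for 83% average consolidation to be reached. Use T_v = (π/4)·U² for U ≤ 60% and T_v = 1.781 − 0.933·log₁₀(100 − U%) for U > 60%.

Drainage path length: H_d = H = 9.5 m (single drainage).
U > 60%: T_v = 1.781 − 0.933·log₁₀(100 − 83) = 0.63299.
t = T_v·H_d²/c_v = 0.63299×9.5²/3 = 19.04 years.

t ≈ 19 years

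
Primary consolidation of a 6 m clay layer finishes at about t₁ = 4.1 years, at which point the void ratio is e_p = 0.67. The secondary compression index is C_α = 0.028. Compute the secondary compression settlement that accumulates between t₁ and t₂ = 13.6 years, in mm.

Secondary compression: S_s = C_α·H/(1+e_p)·log₁₀(t₂/t₁)
S_s = 0.028×6/(1+0.67)×log₁₀(13.6/4.1)
    = 0.1006 × 0.5208 = 0.05239 m

S_s ≈ 52.4 mm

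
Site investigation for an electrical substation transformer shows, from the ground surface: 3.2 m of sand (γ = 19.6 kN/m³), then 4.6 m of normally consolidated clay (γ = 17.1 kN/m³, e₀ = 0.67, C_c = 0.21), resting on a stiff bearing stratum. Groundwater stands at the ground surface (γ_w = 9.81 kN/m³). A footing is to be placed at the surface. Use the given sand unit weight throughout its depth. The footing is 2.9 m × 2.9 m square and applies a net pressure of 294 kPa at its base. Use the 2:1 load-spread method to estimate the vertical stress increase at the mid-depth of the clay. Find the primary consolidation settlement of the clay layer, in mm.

S_c ≈ 137 mm

Mid-depth of clay below the ground surface: z = 3.2 + 4.6/2 = 5.5 m.
Total vertical stress at mid-clay: σ_v = 19.6×3.2 + 17.1×2.3 = 102.05 kPa.
Pore pressure: u = 9.81×(5.5 − 0) = 53.955 kPa.
Initial effective stress: σ'_0 = σ_v − u = 102.05 − 53.955 = 48.095 kPa.
Stress increase at mid-clay by the 2:1 spreading method:
Δσ = qBL/((B+z)(L+z)) = 294×2.9×2.9/((2.9+5.5)(2.9+5.5)) = 35.042 kPa
Final effective stress: σ'_f = σ'_0 + Δσ = 48.095 + 35.042 = 83.137 kPa.
Normally consolidated clay, so the full stress increment lies on the virgin compression line:
S_c = C_c·H/(1+e₀)·log₁₀(σ'_f/σ'_0) = 0.21×4.6/(1+0.67)×log₁₀(83.137/48.095)
    = 0.57844 × 0.23769 = 0.1375 m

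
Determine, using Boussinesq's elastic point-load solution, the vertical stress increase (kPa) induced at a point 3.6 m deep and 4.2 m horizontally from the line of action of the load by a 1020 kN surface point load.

Boussinesq vertical stress below a point load on an elastic half-space:
Δσ_z = 3P/(2πz²) · [1 + (r/z)²]^(−5/2)
r/z = 4.2/3.6 = 1.1667; [1+(r/z)²]^(−5/2) = 0.11674.
Δσ_z = 3×1020/(2π×3.6²) × 0.11674 = 37.578 × 0.11674 = 4.387 kPa

Δσ_z ≈ 4.39 kPa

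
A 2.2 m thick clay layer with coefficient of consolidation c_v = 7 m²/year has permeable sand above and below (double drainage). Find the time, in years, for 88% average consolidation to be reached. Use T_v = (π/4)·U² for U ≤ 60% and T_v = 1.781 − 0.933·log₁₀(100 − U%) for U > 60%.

t ≈ 0.134 years

Drainage path length: H_d = H/2 = 1.1 m (double drainage).
U > 60%: T_v = 1.781 − 0.933·log₁₀(100 − 88) = 0.77412.
t = T_v·H_d²/c_v = 0.77412×1.1²/7 = 0.1338 years.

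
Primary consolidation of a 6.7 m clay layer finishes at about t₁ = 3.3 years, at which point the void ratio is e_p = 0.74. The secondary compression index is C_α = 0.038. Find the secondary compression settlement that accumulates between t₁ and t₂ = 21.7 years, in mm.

S_s ≈ 120 mm

Secondary compression: S_s = C_α·H/(1+e_p)·log₁₀(t₂/t₁)
S_s = 0.038×6.7/(1+0.74)×log₁₀(21.7/3.3)
    = 0.1463 × 0.8179 = 0.1197 m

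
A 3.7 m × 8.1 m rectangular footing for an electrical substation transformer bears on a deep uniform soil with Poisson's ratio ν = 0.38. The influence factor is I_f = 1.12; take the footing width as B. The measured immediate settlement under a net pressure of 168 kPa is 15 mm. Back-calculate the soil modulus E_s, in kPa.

S_e = q·B·(1−ν²)/E_s · I_f  ⇒  E_s = q·B·(1−ν²)·I_f / S_e.
E_s = 168 × 3.7 × 0.8556 × 1.12 / 0.015 = 39710 kPa

E_s ≈ 39700 kPa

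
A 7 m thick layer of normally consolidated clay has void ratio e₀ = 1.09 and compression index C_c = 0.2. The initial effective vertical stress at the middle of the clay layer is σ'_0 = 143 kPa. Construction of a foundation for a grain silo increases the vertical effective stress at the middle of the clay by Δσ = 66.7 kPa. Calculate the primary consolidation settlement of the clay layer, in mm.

Final effective stress: σ'_f = σ'_0 + Δσ = 143 + 66.7 = 209.7 kPa.
Normally consolidated clay, so the full stress increment lies on the virgin compression line:
S_c = C_c·H/(1+e₀)·log₁₀(σ'_f/σ'_0) = 0.2×7/(1+1.09)×log₁₀(209.7/143)
    = 0.66986 × 0.16626 = 0.1114 m

S_c ≈ 111 mm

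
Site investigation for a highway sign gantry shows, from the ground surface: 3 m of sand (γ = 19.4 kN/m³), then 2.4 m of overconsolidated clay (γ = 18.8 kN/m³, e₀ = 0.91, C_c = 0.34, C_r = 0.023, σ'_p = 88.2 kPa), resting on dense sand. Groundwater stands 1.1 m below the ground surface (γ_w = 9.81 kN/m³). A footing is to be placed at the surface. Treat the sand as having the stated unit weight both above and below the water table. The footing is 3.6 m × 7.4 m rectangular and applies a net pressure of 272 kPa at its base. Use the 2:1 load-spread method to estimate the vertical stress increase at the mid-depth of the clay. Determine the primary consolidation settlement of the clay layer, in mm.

Mid-depth of clay below the ground surface: z = 3 + 2.4/2 = 4.2 m.
Total vertical stress at mid-clay: σ_v = 19.4×3 + 18.8×1.2 = 80.76 kPa.
Pore pressure: u = 9.81×(4.2 − 1.1) = 30.411 kPa.
Initial effective stress: σ'_0 = σ_v − u = 80.76 − 30.411 = 50.349 kPa.
Stress increase at mid-clay by the 2:1 spreading method:
Δσ = qBL/((B+z)(L+z)) = 272×3.6×7.4/((3.6+4.2)(7.4+4.2)) = 80.085 kPa
Final effective stress: σ'_f = 50.349 + 80.085 = 130.43 kPa.
σ'_f = 130.43 > σ'_p = 88.2 kPa, so the stress path crosses the preconsolidation pressure — recompression up to σ'_p, then virgin compression beyond:
S_c = H/(1+e₀)·[C_r·log₁₀(σ'_p/σ'_0) + C_c·log₁₀(σ'_f/σ'_p)]
    = 2.4/1.91 × [0.023×log₁₀(88.2/50.349) + 0.34×log₁₀(130.43/88.2)]
    = 1.2565 × [0.0056 + 0.057769] = 0.07962 m

S_c ≈ 79.6 mm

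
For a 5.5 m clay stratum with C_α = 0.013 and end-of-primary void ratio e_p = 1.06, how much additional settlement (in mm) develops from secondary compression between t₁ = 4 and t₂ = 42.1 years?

Secondary compression: S_s = C_α·H/(1+e_p)·log₁₀(t₂/t₁)
S_s = 0.013×5.5/(1+1.06)×log₁₀(42.1/4)
    = 0.03471 × 1.022 = 0.03548 m

S_s ≈ 35.5 mm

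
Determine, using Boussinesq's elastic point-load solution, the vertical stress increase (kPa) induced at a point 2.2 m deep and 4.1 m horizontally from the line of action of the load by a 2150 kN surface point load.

Boussinesq vertical stress below a point load on an elastic half-space:
Δσ_z = 3P/(2πz²) · [1 + (r/z)²]^(−5/2)
r/z = 4.1/2.2 = 1.8636; [1+(r/z)²]^(−5/2) = 0.02363.
Δσ_z = 3×2150/(2π×2.2²) × 0.02363 = 212.1 × 0.02363 = 5.012 kPa

Δσ_z ≈ 5.01 kPa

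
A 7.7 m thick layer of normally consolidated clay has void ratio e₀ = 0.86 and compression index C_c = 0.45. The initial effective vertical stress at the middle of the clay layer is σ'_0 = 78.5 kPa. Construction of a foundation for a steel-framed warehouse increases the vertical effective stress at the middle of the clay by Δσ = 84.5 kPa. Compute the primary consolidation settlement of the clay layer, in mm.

S_c ≈ 591 mm

Final effective stress: σ'_f = σ'_0 + Δσ = 78.5 + 84.5 = 163 kPa.
Normally consolidated clay, so the full stress increment lies on the virgin compression line:
S_c = C_c·H/(1+e₀)·log₁₀(σ'_f/σ'_0) = 0.45×7.7/(1+0.86)×log₁₀(163/78.5)
    = 1.8629 × 0.31732 = 0.5911 m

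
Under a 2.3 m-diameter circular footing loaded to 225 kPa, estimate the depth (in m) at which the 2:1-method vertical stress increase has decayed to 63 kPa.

z ≈ 2.05 m

2:1 spreading — at depth z the loaded area has grown by z in each plan dimension:
qD²/(D+z)² = Δσ_z ⇒ z = D(√(q/Δσ_z) − 1) = 2.3×(√(225/63) − 1) = 2.047 m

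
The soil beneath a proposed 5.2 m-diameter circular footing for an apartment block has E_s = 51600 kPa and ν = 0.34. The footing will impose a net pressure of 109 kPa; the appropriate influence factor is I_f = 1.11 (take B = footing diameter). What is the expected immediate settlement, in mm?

Immediate (elastic) settlement: S_e = q·B·(1−ν²)/E_s · I_f.
S_e = 109 × 5.2 × (1 − 0.34²) / 51600 × 1.11
    = 109 × 5.2 × 0.8844 / 51600 × 1.11
    = 0.01078 m = 10.78 mm

S_e ≈ 10.8 mm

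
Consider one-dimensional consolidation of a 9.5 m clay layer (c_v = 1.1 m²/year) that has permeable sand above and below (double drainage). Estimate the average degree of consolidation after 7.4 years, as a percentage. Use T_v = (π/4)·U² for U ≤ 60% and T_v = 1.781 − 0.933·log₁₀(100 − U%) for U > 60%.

Drainage path length: H_d = H/2 = 4.75 m (double drainage).
T_v = c_v·t/H_d² = 1.1×7.4/4.75² = 0.36078.
T_v = 0.36078 corresponds to the U > 60% branch:
U = 1 − 10^((1.781 − T_v)/0.933)/100 = 0.6672

U ≈ 66.7 %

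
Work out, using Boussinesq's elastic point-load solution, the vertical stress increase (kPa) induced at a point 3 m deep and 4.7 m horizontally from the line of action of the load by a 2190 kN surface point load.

Δσ_z ≈ 5.24 kPa

Boussinesq vertical stress below a point load on an elastic half-space:
Δσ_z = 3P/(2πz²) · [1 + (r/z)²]^(−5/2)
r/z = 4.7/3 = 1.5667; [1+(r/z)²]^(−5/2) = 0.045087.
Δσ_z = 3×2190/(2π×3²) × 0.045087 = 116.18 × 0.045087 = 5.238 kPa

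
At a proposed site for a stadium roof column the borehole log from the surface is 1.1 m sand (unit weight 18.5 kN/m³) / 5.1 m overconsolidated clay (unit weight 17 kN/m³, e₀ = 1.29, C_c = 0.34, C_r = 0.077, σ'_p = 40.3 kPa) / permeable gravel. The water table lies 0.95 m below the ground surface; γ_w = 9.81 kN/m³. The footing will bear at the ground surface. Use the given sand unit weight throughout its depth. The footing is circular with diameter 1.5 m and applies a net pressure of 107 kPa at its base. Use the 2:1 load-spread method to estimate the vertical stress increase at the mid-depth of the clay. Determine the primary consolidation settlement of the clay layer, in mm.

S_c ≈ 51.5 mm

Mid-depth of clay below the ground surface: z = 1.1 + 5.1/2 = 3.65 m.
Total vertical stress at mid-clay: σ_v = 18.5×1.1 + 17×2.55 = 63.7 kPa.
Pore pressure: u = 9.81×(3.65 − 0.95) = 26.487 kPa.
Initial effective stress: σ'_0 = σ_v − u = 63.7 − 26.487 = 37.213 kPa.
Stress increase at mid-clay by the 2:1 spreading method:
Δσ ≈ qD²/(D+z)² = 107×1.5²/(1.5+3.65)² = 9.0772 kPa
Final effective stress: σ'_f = 37.213 + 9.0772 = 46.29 kPa.
σ'_f = 46.29 > σ'_p = 40.3 kPa, so the stress path crosses the preconsolidation pressure — recompression up to σ'_p, then virgin compression beyond:
S_c = H/(1+e₀)·[C_r·log₁₀(σ'_p/σ'_0) + C_c·log₁₀(σ'_f/σ'_p)]
    = 5.1/2.29 × [0.077×log₁₀(40.3/37.213) + 0.34×log₁₀(46.29/40.3)]
    = 2.2271 × [0.002665 + 0.020462] = 0.05151 m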